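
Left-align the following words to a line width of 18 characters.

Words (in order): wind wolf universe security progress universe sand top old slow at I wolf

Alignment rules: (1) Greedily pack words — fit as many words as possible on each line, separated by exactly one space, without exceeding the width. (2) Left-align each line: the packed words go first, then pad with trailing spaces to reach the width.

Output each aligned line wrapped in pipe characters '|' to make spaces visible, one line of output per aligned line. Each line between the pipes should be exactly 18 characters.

Answer: |wind wolf universe|
|security progress |
|universe sand top |
|old slow at I wolf|

Derivation:
Line 1: ['wind', 'wolf', 'universe'] (min_width=18, slack=0)
Line 2: ['security', 'progress'] (min_width=17, slack=1)
Line 3: ['universe', 'sand', 'top'] (min_width=17, slack=1)
Line 4: ['old', 'slow', 'at', 'I', 'wolf'] (min_width=18, slack=0)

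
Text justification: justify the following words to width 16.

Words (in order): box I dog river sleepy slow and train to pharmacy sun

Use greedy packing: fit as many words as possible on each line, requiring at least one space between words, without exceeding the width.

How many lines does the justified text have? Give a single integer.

Line 1: ['box', 'I', 'dog', 'river'] (min_width=15, slack=1)
Line 2: ['sleepy', 'slow', 'and'] (min_width=15, slack=1)
Line 3: ['train', 'to'] (min_width=8, slack=8)
Line 4: ['pharmacy', 'sun'] (min_width=12, slack=4)
Total lines: 4

Answer: 4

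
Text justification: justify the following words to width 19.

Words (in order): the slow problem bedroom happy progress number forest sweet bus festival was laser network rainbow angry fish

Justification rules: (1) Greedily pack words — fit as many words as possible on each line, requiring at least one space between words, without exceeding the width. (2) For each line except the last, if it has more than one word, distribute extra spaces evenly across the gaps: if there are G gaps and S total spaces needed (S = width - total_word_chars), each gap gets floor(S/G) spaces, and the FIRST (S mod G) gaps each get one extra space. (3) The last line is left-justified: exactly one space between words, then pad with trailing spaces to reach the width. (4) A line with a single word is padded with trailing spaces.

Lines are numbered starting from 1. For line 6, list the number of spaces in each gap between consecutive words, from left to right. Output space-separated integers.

Answer: 5

Derivation:
Line 1: ['the', 'slow', 'problem'] (min_width=16, slack=3)
Line 2: ['bedroom', 'happy'] (min_width=13, slack=6)
Line 3: ['progress', 'number'] (min_width=15, slack=4)
Line 4: ['forest', 'sweet', 'bus'] (min_width=16, slack=3)
Line 5: ['festival', 'was', 'laser'] (min_width=18, slack=1)
Line 6: ['network', 'rainbow'] (min_width=15, slack=4)
Line 7: ['angry', 'fish'] (min_width=10, slack=9)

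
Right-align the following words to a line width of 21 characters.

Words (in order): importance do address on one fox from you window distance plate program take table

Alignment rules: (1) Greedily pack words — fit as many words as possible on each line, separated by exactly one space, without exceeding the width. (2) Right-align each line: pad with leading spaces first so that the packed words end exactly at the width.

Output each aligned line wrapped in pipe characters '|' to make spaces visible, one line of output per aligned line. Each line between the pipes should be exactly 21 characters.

Line 1: ['importance', 'do', 'address'] (min_width=21, slack=0)
Line 2: ['on', 'one', 'fox', 'from', 'you'] (min_width=19, slack=2)
Line 3: ['window', 'distance', 'plate'] (min_width=21, slack=0)
Line 4: ['program', 'take', 'table'] (min_width=18, slack=3)

Answer: |importance do address|
|  on one fox from you|
|window distance plate|
|   program take table|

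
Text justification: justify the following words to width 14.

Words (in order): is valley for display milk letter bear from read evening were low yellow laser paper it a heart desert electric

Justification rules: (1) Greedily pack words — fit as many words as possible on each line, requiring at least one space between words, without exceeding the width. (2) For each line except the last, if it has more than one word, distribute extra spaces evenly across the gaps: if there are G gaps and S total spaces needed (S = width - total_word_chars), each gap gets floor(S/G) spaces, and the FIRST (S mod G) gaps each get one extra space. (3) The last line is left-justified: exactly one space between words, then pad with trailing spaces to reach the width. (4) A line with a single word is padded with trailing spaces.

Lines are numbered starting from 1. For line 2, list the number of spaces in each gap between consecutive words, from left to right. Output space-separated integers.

Answer: 3

Derivation:
Line 1: ['is', 'valley', 'for'] (min_width=13, slack=1)
Line 2: ['display', 'milk'] (min_width=12, slack=2)
Line 3: ['letter', 'bear'] (min_width=11, slack=3)
Line 4: ['from', 'read'] (min_width=9, slack=5)
Line 5: ['evening', 'were'] (min_width=12, slack=2)
Line 6: ['low', 'yellow'] (min_width=10, slack=4)
Line 7: ['laser', 'paper', 'it'] (min_width=14, slack=0)
Line 8: ['a', 'heart', 'desert'] (min_width=14, slack=0)
Line 9: ['electric'] (min_width=8, slack=6)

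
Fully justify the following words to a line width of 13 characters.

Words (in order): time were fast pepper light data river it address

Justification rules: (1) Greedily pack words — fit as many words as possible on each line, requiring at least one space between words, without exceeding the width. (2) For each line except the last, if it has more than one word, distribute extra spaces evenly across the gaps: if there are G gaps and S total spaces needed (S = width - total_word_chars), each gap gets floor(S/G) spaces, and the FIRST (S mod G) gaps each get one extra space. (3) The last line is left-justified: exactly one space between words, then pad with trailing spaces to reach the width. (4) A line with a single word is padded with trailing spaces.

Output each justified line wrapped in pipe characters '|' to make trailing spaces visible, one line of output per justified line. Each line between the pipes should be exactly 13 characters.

Answer: |time     were|
|fast   pepper|
|light    data|
|river      it|
|address      |

Derivation:
Line 1: ['time', 'were'] (min_width=9, slack=4)
Line 2: ['fast', 'pepper'] (min_width=11, slack=2)
Line 3: ['light', 'data'] (min_width=10, slack=3)
Line 4: ['river', 'it'] (min_width=8, slack=5)
Line 5: ['address'] (min_width=7, slack=6)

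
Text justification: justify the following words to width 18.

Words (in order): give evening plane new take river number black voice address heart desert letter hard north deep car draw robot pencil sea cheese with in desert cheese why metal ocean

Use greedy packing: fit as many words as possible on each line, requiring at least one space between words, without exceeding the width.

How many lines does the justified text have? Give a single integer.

Line 1: ['give', 'evening', 'plane'] (min_width=18, slack=0)
Line 2: ['new', 'take', 'river'] (min_width=14, slack=4)
Line 3: ['number', 'black', 'voice'] (min_width=18, slack=0)
Line 4: ['address', 'heart'] (min_width=13, slack=5)
Line 5: ['desert', 'letter', 'hard'] (min_width=18, slack=0)
Line 6: ['north', 'deep', 'car'] (min_width=14, slack=4)
Line 7: ['draw', 'robot', 'pencil'] (min_width=17, slack=1)
Line 8: ['sea', 'cheese', 'with', 'in'] (min_width=18, slack=0)
Line 9: ['desert', 'cheese', 'why'] (min_width=17, slack=1)
Line 10: ['metal', 'ocean'] (min_width=11, slack=7)
Total lines: 10

Answer: 10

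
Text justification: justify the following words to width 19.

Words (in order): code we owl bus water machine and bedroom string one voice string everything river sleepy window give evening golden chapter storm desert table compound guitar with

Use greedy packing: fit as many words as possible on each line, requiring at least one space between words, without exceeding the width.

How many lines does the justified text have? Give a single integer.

Answer: 11

Derivation:
Line 1: ['code', 'we', 'owl', 'bus'] (min_width=15, slack=4)
Line 2: ['water', 'machine', 'and'] (min_width=17, slack=2)
Line 3: ['bedroom', 'string', 'one'] (min_width=18, slack=1)
Line 4: ['voice', 'string'] (min_width=12, slack=7)
Line 5: ['everything', 'river'] (min_width=16, slack=3)
Line 6: ['sleepy', 'window', 'give'] (min_width=18, slack=1)
Line 7: ['evening', 'golden'] (min_width=14, slack=5)
Line 8: ['chapter', 'storm'] (min_width=13, slack=6)
Line 9: ['desert', 'table'] (min_width=12, slack=7)
Line 10: ['compound', 'guitar'] (min_width=15, slack=4)
Line 11: ['with'] (min_width=4, slack=15)
Total lines: 11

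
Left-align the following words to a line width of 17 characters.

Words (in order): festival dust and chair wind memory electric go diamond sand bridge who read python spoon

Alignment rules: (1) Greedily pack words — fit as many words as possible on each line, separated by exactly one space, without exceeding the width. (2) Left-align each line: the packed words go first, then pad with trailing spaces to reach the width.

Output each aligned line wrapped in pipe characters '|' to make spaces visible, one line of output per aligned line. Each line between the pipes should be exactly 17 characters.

Line 1: ['festival', 'dust', 'and'] (min_width=17, slack=0)
Line 2: ['chair', 'wind', 'memory'] (min_width=17, slack=0)
Line 3: ['electric', 'go'] (min_width=11, slack=6)
Line 4: ['diamond', 'sand'] (min_width=12, slack=5)
Line 5: ['bridge', 'who', 'read'] (min_width=15, slack=2)
Line 6: ['python', 'spoon'] (min_width=12, slack=5)

Answer: |festival dust and|
|chair wind memory|
|electric go      |
|diamond sand     |
|bridge who read  |
|python spoon     |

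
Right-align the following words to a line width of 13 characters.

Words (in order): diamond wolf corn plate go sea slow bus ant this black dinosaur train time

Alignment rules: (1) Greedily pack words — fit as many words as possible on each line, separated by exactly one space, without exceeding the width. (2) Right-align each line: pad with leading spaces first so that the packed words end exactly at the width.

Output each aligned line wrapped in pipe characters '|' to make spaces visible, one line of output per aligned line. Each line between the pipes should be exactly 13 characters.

Line 1: ['diamond', 'wolf'] (min_width=12, slack=1)
Line 2: ['corn', 'plate', 'go'] (min_width=13, slack=0)
Line 3: ['sea', 'slow', 'bus'] (min_width=12, slack=1)
Line 4: ['ant', 'this'] (min_width=8, slack=5)
Line 5: ['black'] (min_width=5, slack=8)
Line 6: ['dinosaur'] (min_width=8, slack=5)
Line 7: ['train', 'time'] (min_width=10, slack=3)

Answer: | diamond wolf|
|corn plate go|
| sea slow bus|
|     ant this|
|        black|
|     dinosaur|
|   train time|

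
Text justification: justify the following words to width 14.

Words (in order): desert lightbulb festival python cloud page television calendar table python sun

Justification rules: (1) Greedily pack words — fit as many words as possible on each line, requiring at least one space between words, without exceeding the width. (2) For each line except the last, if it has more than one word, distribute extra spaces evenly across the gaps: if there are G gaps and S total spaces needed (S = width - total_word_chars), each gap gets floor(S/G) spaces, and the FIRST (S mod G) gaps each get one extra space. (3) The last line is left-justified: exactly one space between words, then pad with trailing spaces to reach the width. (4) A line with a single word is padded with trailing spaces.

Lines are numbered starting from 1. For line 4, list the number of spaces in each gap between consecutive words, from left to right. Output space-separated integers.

Line 1: ['desert'] (min_width=6, slack=8)
Line 2: ['lightbulb'] (min_width=9, slack=5)
Line 3: ['festival'] (min_width=8, slack=6)
Line 4: ['python', 'cloud'] (min_width=12, slack=2)
Line 5: ['page'] (min_width=4, slack=10)
Line 6: ['television'] (min_width=10, slack=4)
Line 7: ['calendar', 'table'] (min_width=14, slack=0)
Line 8: ['python', 'sun'] (min_width=10, slack=4)

Answer: 3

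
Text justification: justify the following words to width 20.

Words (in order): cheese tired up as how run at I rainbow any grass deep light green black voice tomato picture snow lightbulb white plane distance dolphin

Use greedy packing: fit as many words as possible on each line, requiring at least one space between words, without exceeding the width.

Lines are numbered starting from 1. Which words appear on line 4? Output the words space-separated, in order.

Line 1: ['cheese', 'tired', 'up', 'as'] (min_width=18, slack=2)
Line 2: ['how', 'run', 'at', 'I', 'rainbow'] (min_width=20, slack=0)
Line 3: ['any', 'grass', 'deep', 'light'] (min_width=20, slack=0)
Line 4: ['green', 'black', 'voice'] (min_width=17, slack=3)
Line 5: ['tomato', 'picture', 'snow'] (min_width=19, slack=1)
Line 6: ['lightbulb', 'white'] (min_width=15, slack=5)
Line 7: ['plane', 'distance'] (min_width=14, slack=6)
Line 8: ['dolphin'] (min_width=7, slack=13)

Answer: green black voice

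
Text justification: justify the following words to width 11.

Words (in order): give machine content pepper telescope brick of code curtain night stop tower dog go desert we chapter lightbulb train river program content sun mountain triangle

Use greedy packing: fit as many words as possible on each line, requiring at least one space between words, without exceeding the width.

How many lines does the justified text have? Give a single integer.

Answer: 18

Derivation:
Line 1: ['give'] (min_width=4, slack=7)
Line 2: ['machine'] (min_width=7, slack=4)
Line 3: ['content'] (min_width=7, slack=4)
Line 4: ['pepper'] (min_width=6, slack=5)
Line 5: ['telescope'] (min_width=9, slack=2)
Line 6: ['brick', 'of'] (min_width=8, slack=3)
Line 7: ['code'] (min_width=4, slack=7)
Line 8: ['curtain'] (min_width=7, slack=4)
Line 9: ['night', 'stop'] (min_width=10, slack=1)
Line 10: ['tower', 'dog'] (min_width=9, slack=2)
Line 11: ['go', 'desert'] (min_width=9, slack=2)
Line 12: ['we', 'chapter'] (min_width=10, slack=1)
Line 13: ['lightbulb'] (min_width=9, slack=2)
Line 14: ['train', 'river'] (min_width=11, slack=0)
Line 15: ['program'] (min_width=7, slack=4)
Line 16: ['content', 'sun'] (min_width=11, slack=0)
Line 17: ['mountain'] (min_width=8, slack=3)
Line 18: ['triangle'] (min_width=8, slack=3)
Total lines: 18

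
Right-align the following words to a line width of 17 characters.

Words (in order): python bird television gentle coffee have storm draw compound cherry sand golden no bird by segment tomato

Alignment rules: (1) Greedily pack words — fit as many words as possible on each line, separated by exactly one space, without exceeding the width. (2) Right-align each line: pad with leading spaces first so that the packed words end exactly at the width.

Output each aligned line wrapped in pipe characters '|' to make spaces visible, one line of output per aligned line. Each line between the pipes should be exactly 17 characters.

Answer: |      python bird|
|television gentle|
|coffee have storm|
|    draw compound|
|      cherry sand|
|golden no bird by|
|   segment tomato|

Derivation:
Line 1: ['python', 'bird'] (min_width=11, slack=6)
Line 2: ['television', 'gentle'] (min_width=17, slack=0)
Line 3: ['coffee', 'have', 'storm'] (min_width=17, slack=0)
Line 4: ['draw', 'compound'] (min_width=13, slack=4)
Line 5: ['cherry', 'sand'] (min_width=11, slack=6)
Line 6: ['golden', 'no', 'bird', 'by'] (min_width=17, slack=0)
Line 7: ['segment', 'tomato'] (min_width=14, slack=3)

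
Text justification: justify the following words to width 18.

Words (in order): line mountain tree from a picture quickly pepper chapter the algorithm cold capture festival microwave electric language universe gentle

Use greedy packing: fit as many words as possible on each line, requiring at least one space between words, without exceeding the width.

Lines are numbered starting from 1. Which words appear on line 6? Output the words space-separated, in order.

Answer: capture festival

Derivation:
Line 1: ['line', 'mountain', 'tree'] (min_width=18, slack=0)
Line 2: ['from', 'a', 'picture'] (min_width=14, slack=4)
Line 3: ['quickly', 'pepper'] (min_width=14, slack=4)
Line 4: ['chapter', 'the'] (min_width=11, slack=7)
Line 5: ['algorithm', 'cold'] (min_width=14, slack=4)
Line 6: ['capture', 'festival'] (min_width=16, slack=2)
Line 7: ['microwave', 'electric'] (min_width=18, slack=0)
Line 8: ['language', 'universe'] (min_width=17, slack=1)
Line 9: ['gentle'] (min_width=6, slack=12)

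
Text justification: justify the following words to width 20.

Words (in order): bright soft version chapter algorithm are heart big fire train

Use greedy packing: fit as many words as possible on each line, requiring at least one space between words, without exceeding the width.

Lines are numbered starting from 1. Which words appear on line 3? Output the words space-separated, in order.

Line 1: ['bright', 'soft', 'version'] (min_width=19, slack=1)
Line 2: ['chapter', 'algorithm'] (min_width=17, slack=3)
Line 3: ['are', 'heart', 'big', 'fire'] (min_width=18, slack=2)
Line 4: ['train'] (min_width=5, slack=15)

Answer: are heart big fire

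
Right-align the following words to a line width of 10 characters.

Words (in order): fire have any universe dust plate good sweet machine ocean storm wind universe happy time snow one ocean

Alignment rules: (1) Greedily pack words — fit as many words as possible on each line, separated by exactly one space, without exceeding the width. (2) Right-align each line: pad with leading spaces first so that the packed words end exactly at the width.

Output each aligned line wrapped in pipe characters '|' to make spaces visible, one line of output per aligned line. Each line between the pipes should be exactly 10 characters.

Line 1: ['fire', 'have'] (min_width=9, slack=1)
Line 2: ['any'] (min_width=3, slack=7)
Line 3: ['universe'] (min_width=8, slack=2)
Line 4: ['dust', 'plate'] (min_width=10, slack=0)
Line 5: ['good', 'sweet'] (min_width=10, slack=0)
Line 6: ['machine'] (min_width=7, slack=3)
Line 7: ['ocean'] (min_width=5, slack=5)
Line 8: ['storm', 'wind'] (min_width=10, slack=0)
Line 9: ['universe'] (min_width=8, slack=2)
Line 10: ['happy', 'time'] (min_width=10, slack=0)
Line 11: ['snow', 'one'] (min_width=8, slack=2)
Line 12: ['ocean'] (min_width=5, slack=5)

Answer: | fire have|
|       any|
|  universe|
|dust plate|
|good sweet|
|   machine|
|     ocean|
|storm wind|
|  universe|
|happy time|
|  snow one|
|     ocean|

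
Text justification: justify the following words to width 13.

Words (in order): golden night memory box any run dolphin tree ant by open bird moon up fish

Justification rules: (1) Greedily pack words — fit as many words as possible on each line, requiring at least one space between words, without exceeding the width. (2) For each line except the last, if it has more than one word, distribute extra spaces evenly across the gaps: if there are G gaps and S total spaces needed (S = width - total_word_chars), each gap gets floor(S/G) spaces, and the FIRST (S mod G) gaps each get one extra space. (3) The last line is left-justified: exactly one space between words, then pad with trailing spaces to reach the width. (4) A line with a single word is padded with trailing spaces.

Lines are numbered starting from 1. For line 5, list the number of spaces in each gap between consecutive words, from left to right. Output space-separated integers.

Line 1: ['golden', 'night'] (min_width=12, slack=1)
Line 2: ['memory', 'box'] (min_width=10, slack=3)
Line 3: ['any', 'run'] (min_width=7, slack=6)
Line 4: ['dolphin', 'tree'] (min_width=12, slack=1)
Line 5: ['ant', 'by', 'open'] (min_width=11, slack=2)
Line 6: ['bird', 'moon', 'up'] (min_width=12, slack=1)
Line 7: ['fish'] (min_width=4, slack=9)

Answer: 2 2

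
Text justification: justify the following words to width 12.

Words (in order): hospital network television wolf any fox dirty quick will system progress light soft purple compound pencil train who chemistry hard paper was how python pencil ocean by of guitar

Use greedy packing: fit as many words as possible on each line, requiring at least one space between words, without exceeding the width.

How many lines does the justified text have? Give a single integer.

Answer: 18

Derivation:
Line 1: ['hospital'] (min_width=8, slack=4)
Line 2: ['network'] (min_width=7, slack=5)
Line 3: ['television'] (min_width=10, slack=2)
Line 4: ['wolf', 'any', 'fox'] (min_width=12, slack=0)
Line 5: ['dirty', 'quick'] (min_width=11, slack=1)
Line 6: ['will', 'system'] (min_width=11, slack=1)
Line 7: ['progress'] (min_width=8, slack=4)
Line 8: ['light', 'soft'] (min_width=10, slack=2)
Line 9: ['purple'] (min_width=6, slack=6)
Line 10: ['compound'] (min_width=8, slack=4)
Line 11: ['pencil', 'train'] (min_width=12, slack=0)
Line 12: ['who'] (min_width=3, slack=9)
Line 13: ['chemistry'] (min_width=9, slack=3)
Line 14: ['hard', 'paper'] (min_width=10, slack=2)
Line 15: ['was', 'how'] (min_width=7, slack=5)
Line 16: ['python'] (min_width=6, slack=6)
Line 17: ['pencil', 'ocean'] (min_width=12, slack=0)
Line 18: ['by', 'of', 'guitar'] (min_width=12, slack=0)
Total lines: 18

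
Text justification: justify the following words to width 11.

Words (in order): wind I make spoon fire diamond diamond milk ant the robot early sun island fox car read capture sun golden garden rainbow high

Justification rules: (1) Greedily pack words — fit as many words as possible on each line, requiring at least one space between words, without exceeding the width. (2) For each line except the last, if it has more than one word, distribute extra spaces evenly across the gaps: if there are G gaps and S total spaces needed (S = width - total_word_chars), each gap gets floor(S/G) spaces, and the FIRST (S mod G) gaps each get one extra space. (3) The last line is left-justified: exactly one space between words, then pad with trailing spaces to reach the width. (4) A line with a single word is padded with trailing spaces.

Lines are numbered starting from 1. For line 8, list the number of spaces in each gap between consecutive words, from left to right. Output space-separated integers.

Line 1: ['wind', 'I', 'make'] (min_width=11, slack=0)
Line 2: ['spoon', 'fire'] (min_width=10, slack=1)
Line 3: ['diamond'] (min_width=7, slack=4)
Line 4: ['diamond'] (min_width=7, slack=4)
Line 5: ['milk', 'ant'] (min_width=8, slack=3)
Line 6: ['the', 'robot'] (min_width=9, slack=2)
Line 7: ['early', 'sun'] (min_width=9, slack=2)
Line 8: ['island', 'fox'] (min_width=10, slack=1)
Line 9: ['car', 'read'] (min_width=8, slack=3)
Line 10: ['capture', 'sun'] (min_width=11, slack=0)
Line 11: ['golden'] (min_width=6, slack=5)
Line 12: ['garden'] (min_width=6, slack=5)
Line 13: ['rainbow'] (min_width=7, slack=4)
Line 14: ['high'] (min_width=4, slack=7)

Answer: 2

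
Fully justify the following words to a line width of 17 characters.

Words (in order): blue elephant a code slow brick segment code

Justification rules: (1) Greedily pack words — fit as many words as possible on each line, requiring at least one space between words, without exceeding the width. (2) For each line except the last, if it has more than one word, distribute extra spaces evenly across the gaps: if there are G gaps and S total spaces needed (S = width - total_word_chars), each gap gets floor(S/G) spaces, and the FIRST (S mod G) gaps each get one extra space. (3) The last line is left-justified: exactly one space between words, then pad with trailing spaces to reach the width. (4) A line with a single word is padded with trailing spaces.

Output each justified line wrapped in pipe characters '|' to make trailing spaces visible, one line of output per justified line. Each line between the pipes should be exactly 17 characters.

Line 1: ['blue', 'elephant', 'a'] (min_width=15, slack=2)
Line 2: ['code', 'slow', 'brick'] (min_width=15, slack=2)
Line 3: ['segment', 'code'] (min_width=12, slack=5)

Answer: |blue  elephant  a|
|code  slow  brick|
|segment code     |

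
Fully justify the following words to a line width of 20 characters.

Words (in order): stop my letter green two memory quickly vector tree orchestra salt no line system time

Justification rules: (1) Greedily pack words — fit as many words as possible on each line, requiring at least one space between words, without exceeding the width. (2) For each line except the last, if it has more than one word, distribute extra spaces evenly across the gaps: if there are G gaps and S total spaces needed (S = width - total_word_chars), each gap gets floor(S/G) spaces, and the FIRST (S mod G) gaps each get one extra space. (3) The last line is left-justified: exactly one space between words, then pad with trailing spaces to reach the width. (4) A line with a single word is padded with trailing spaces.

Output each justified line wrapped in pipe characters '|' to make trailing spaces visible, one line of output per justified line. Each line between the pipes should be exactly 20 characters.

Answer: |stop my letter green|
|two  memory  quickly|
|vector          tree|
|orchestra   salt  no|
|line system time    |

Derivation:
Line 1: ['stop', 'my', 'letter', 'green'] (min_width=20, slack=0)
Line 2: ['two', 'memory', 'quickly'] (min_width=18, slack=2)
Line 3: ['vector', 'tree'] (min_width=11, slack=9)
Line 4: ['orchestra', 'salt', 'no'] (min_width=17, slack=3)
Line 5: ['line', 'system', 'time'] (min_width=16, slack=4)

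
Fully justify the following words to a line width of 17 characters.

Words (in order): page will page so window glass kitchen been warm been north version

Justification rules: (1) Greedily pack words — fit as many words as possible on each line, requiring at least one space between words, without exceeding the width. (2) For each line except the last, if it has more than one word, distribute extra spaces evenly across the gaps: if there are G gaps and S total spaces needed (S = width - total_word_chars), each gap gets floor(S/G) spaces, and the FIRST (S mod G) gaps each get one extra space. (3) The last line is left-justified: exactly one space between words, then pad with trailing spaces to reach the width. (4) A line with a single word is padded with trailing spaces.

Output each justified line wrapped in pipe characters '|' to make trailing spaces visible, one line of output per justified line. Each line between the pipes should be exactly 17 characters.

Answer: |page will page so|
|window      glass|
|kitchen been warm|
|been        north|
|version          |

Derivation:
Line 1: ['page', 'will', 'page', 'so'] (min_width=17, slack=0)
Line 2: ['window', 'glass'] (min_width=12, slack=5)
Line 3: ['kitchen', 'been', 'warm'] (min_width=17, slack=0)
Line 4: ['been', 'north'] (min_width=10, slack=7)
Line 5: ['version'] (min_width=7, slack=10)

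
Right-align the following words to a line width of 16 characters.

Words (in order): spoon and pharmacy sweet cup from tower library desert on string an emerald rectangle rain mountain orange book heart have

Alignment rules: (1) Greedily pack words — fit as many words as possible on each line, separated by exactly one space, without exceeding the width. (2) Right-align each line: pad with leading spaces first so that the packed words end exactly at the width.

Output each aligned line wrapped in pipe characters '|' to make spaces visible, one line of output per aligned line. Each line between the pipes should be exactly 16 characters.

Line 1: ['spoon', 'and'] (min_width=9, slack=7)
Line 2: ['pharmacy', 'sweet'] (min_width=14, slack=2)
Line 3: ['cup', 'from', 'tower'] (min_width=14, slack=2)
Line 4: ['library', 'desert'] (min_width=14, slack=2)
Line 5: ['on', 'string', 'an'] (min_width=12, slack=4)
Line 6: ['emerald'] (min_width=7, slack=9)
Line 7: ['rectangle', 'rain'] (min_width=14, slack=2)
Line 8: ['mountain', 'orange'] (min_width=15, slack=1)
Line 9: ['book', 'heart', 'have'] (min_width=15, slack=1)

Answer: |       spoon and|
|  pharmacy sweet|
|  cup from tower|
|  library desert|
|    on string an|
|         emerald|
|  rectangle rain|
| mountain orange|
| book heart have|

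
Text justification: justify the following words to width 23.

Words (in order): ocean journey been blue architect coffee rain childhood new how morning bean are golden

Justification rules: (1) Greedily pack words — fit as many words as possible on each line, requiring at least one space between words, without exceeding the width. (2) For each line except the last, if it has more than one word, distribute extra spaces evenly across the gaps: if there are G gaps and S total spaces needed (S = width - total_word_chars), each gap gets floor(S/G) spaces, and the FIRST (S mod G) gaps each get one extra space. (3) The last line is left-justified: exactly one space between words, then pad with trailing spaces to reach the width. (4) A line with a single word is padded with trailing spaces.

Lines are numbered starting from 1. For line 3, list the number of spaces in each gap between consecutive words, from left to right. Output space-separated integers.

Line 1: ['ocean', 'journey', 'been', 'blue'] (min_width=23, slack=0)
Line 2: ['architect', 'coffee', 'rain'] (min_width=21, slack=2)
Line 3: ['childhood', 'new', 'how'] (min_width=17, slack=6)
Line 4: ['morning', 'bean', 'are', 'golden'] (min_width=23, slack=0)

Answer: 4 4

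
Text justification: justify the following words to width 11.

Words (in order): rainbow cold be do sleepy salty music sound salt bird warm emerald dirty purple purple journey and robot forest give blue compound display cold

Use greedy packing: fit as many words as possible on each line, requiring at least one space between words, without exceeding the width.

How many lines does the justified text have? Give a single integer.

Answer: 17

Derivation:
Line 1: ['rainbow'] (min_width=7, slack=4)
Line 2: ['cold', 'be', 'do'] (min_width=10, slack=1)
Line 3: ['sleepy'] (min_width=6, slack=5)
Line 4: ['salty', 'music'] (min_width=11, slack=0)
Line 5: ['sound', 'salt'] (min_width=10, slack=1)
Line 6: ['bird', 'warm'] (min_width=9, slack=2)
Line 7: ['emerald'] (min_width=7, slack=4)
Line 8: ['dirty'] (min_width=5, slack=6)
Line 9: ['purple'] (min_width=6, slack=5)
Line 10: ['purple'] (min_width=6, slack=5)
Line 11: ['journey', 'and'] (min_width=11, slack=0)
Line 12: ['robot'] (min_width=5, slack=6)
Line 13: ['forest', 'give'] (min_width=11, slack=0)
Line 14: ['blue'] (min_width=4, slack=7)
Line 15: ['compound'] (min_width=8, slack=3)
Line 16: ['display'] (min_width=7, slack=4)
Line 17: ['cold'] (min_width=4, slack=7)
Total lines: 17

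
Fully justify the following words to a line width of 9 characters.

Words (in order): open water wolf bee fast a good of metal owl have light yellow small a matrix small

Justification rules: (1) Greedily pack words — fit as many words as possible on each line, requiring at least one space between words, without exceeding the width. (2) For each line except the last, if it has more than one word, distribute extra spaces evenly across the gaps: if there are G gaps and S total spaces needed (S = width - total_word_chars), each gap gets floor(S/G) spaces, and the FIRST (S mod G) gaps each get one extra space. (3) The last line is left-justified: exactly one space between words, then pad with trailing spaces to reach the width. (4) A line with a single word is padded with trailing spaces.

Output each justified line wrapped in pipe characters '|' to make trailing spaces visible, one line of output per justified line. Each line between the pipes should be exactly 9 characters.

Line 1: ['open'] (min_width=4, slack=5)
Line 2: ['water'] (min_width=5, slack=4)
Line 3: ['wolf', 'bee'] (min_width=8, slack=1)
Line 4: ['fast', 'a'] (min_width=6, slack=3)
Line 5: ['good', 'of'] (min_width=7, slack=2)
Line 6: ['metal', 'owl'] (min_width=9, slack=0)
Line 7: ['have'] (min_width=4, slack=5)
Line 8: ['light'] (min_width=5, slack=4)
Line 9: ['yellow'] (min_width=6, slack=3)
Line 10: ['small', 'a'] (min_width=7, slack=2)
Line 11: ['matrix'] (min_width=6, slack=3)
Line 12: ['small'] (min_width=5, slack=4)

Answer: |open     |
|water    |
|wolf  bee|
|fast    a|
|good   of|
|metal owl|
|have     |
|light    |
|yellow   |
|small   a|
|matrix   |
|small    |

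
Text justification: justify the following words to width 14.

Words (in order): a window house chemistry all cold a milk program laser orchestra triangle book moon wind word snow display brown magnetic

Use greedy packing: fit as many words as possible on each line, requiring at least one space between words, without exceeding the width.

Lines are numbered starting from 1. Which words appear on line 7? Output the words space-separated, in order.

Line 1: ['a', 'window', 'house'] (min_width=14, slack=0)
Line 2: ['chemistry', 'all'] (min_width=13, slack=1)
Line 3: ['cold', 'a', 'milk'] (min_width=11, slack=3)
Line 4: ['program', 'laser'] (min_width=13, slack=1)
Line 5: ['orchestra'] (min_width=9, slack=5)
Line 6: ['triangle', 'book'] (min_width=13, slack=1)
Line 7: ['moon', 'wind', 'word'] (min_width=14, slack=0)
Line 8: ['snow', 'display'] (min_width=12, slack=2)
Line 9: ['brown', 'magnetic'] (min_width=14, slack=0)

Answer: moon wind word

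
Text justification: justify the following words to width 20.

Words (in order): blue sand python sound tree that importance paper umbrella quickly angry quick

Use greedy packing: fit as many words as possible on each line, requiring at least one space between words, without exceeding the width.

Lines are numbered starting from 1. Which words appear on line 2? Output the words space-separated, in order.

Line 1: ['blue', 'sand', 'python'] (min_width=16, slack=4)
Line 2: ['sound', 'tree', 'that'] (min_width=15, slack=5)
Line 3: ['importance', 'paper'] (min_width=16, slack=4)
Line 4: ['umbrella', 'quickly'] (min_width=16, slack=4)
Line 5: ['angry', 'quick'] (min_width=11, slack=9)

Answer: sound tree that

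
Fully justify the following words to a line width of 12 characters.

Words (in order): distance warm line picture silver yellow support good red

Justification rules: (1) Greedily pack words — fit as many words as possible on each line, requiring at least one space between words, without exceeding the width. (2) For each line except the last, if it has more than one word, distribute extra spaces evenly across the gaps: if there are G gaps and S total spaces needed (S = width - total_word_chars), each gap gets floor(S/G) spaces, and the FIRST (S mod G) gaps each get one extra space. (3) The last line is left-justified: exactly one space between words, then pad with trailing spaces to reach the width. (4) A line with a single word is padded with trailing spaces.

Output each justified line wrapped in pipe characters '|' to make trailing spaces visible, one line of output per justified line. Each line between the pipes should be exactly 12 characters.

Line 1: ['distance'] (min_width=8, slack=4)
Line 2: ['warm', 'line'] (min_width=9, slack=3)
Line 3: ['picture'] (min_width=7, slack=5)
Line 4: ['silver'] (min_width=6, slack=6)
Line 5: ['yellow'] (min_width=6, slack=6)
Line 6: ['support', 'good'] (min_width=12, slack=0)
Line 7: ['red'] (min_width=3, slack=9)

Answer: |distance    |
|warm    line|
|picture     |
|silver      |
|yellow      |
|support good|
|red         |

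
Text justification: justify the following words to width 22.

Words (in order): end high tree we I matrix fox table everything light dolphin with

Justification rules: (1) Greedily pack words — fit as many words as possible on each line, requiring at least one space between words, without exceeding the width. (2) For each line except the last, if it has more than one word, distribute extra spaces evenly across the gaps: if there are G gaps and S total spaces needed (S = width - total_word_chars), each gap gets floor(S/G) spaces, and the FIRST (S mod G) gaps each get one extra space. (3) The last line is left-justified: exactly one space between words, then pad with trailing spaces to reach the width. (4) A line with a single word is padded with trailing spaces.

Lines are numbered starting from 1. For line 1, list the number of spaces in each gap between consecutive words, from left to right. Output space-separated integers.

Line 1: ['end', 'high', 'tree', 'we', 'I'] (min_width=18, slack=4)
Line 2: ['matrix', 'fox', 'table'] (min_width=16, slack=6)
Line 3: ['everything', 'light'] (min_width=16, slack=6)
Line 4: ['dolphin', 'with'] (min_width=12, slack=10)

Answer: 2 2 2 2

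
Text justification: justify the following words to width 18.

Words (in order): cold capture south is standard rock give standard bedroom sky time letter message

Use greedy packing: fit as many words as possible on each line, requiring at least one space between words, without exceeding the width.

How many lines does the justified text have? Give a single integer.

Answer: 5

Derivation:
Line 1: ['cold', 'capture', 'south'] (min_width=18, slack=0)
Line 2: ['is', 'standard', 'rock'] (min_width=16, slack=2)
Line 3: ['give', 'standard'] (min_width=13, slack=5)
Line 4: ['bedroom', 'sky', 'time'] (min_width=16, slack=2)
Line 5: ['letter', 'message'] (min_width=14, slack=4)
Total lines: 5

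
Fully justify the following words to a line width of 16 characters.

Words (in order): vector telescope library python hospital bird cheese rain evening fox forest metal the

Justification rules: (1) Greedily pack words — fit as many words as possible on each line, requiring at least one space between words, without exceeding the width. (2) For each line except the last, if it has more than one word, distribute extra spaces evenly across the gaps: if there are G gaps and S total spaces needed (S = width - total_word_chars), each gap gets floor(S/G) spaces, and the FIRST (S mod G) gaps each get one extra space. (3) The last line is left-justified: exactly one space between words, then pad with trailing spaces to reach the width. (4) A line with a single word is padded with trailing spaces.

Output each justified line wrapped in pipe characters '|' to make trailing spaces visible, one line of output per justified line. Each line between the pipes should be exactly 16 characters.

Answer: |vector telescope|
|library   python|
|hospital    bird|
|cheese      rain|
|evening      fox|
|forest metal the|

Derivation:
Line 1: ['vector', 'telescope'] (min_width=16, slack=0)
Line 2: ['library', 'python'] (min_width=14, slack=2)
Line 3: ['hospital', 'bird'] (min_width=13, slack=3)
Line 4: ['cheese', 'rain'] (min_width=11, slack=5)
Line 5: ['evening', 'fox'] (min_width=11, slack=5)
Line 6: ['forest', 'metal', 'the'] (min_width=16, slack=0)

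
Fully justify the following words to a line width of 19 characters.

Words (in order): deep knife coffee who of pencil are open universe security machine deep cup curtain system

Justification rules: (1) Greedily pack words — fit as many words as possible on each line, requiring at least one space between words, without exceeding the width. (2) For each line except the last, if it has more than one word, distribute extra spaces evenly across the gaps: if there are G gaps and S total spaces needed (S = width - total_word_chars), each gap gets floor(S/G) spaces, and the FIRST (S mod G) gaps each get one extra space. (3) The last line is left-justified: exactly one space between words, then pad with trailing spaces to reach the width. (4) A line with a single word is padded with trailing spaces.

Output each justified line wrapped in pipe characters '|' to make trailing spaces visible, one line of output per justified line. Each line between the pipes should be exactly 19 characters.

Answer: |deep  knife  coffee|
|who  of  pencil are|
|open       universe|
|security    machine|
|deep   cup  curtain|
|system             |

Derivation:
Line 1: ['deep', 'knife', 'coffee'] (min_width=17, slack=2)
Line 2: ['who', 'of', 'pencil', 'are'] (min_width=17, slack=2)
Line 3: ['open', 'universe'] (min_width=13, slack=6)
Line 4: ['security', 'machine'] (min_width=16, slack=3)
Line 5: ['deep', 'cup', 'curtain'] (min_width=16, slack=3)
Line 6: ['system'] (min_width=6, slack=13)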